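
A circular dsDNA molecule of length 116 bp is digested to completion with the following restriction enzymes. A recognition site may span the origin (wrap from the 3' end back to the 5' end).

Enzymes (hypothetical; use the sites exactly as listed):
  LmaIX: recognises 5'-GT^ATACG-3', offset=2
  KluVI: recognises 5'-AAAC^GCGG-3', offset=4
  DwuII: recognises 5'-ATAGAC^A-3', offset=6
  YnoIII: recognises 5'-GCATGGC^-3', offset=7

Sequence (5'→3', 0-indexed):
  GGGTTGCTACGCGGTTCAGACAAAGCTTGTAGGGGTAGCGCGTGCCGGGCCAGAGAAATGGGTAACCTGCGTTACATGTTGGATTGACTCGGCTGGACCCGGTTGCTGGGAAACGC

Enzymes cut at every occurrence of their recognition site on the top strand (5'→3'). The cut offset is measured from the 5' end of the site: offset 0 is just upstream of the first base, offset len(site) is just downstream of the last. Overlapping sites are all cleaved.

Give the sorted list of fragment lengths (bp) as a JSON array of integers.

Site scan:
  LmaIX (GTATACG, off=2): no sites
  KluVI (AAACGCGG, off=4): starts [110] → cuts [114]
  DwuII (ATAGACA, off=6): no sites
  YnoIII (GCATGGC, off=7): no sites

All cut coordinates (distinct, sorted): [114]

Fragments:
  114→114 (wrap): 116-114+114 = 116 bp

[116]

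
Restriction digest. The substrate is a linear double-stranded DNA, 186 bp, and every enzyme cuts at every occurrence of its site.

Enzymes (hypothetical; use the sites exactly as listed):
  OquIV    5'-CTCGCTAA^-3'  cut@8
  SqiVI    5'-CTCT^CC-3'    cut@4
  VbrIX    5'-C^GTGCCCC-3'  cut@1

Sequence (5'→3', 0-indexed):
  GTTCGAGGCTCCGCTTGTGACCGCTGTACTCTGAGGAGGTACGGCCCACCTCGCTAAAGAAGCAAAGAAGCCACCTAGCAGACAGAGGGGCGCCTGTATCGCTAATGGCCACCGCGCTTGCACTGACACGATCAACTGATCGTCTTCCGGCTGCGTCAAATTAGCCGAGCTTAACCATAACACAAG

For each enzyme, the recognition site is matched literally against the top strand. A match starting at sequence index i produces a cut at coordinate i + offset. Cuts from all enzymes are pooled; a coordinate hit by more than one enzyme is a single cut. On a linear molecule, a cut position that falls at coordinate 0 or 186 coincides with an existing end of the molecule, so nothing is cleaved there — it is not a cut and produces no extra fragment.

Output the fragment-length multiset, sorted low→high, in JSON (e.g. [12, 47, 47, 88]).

Scan for sites:
  OquIV CTCGCTAA/8: at [49] ⇒ [57]
  SqiVI (CTCTCC, off=4): no sites
  VbrIX (CGTGCCCC, off=1): no sites

Pooled cuts: [57]

Fragments:
  [0,57): 57 bp
  [57,186): 129 bp

[57,129]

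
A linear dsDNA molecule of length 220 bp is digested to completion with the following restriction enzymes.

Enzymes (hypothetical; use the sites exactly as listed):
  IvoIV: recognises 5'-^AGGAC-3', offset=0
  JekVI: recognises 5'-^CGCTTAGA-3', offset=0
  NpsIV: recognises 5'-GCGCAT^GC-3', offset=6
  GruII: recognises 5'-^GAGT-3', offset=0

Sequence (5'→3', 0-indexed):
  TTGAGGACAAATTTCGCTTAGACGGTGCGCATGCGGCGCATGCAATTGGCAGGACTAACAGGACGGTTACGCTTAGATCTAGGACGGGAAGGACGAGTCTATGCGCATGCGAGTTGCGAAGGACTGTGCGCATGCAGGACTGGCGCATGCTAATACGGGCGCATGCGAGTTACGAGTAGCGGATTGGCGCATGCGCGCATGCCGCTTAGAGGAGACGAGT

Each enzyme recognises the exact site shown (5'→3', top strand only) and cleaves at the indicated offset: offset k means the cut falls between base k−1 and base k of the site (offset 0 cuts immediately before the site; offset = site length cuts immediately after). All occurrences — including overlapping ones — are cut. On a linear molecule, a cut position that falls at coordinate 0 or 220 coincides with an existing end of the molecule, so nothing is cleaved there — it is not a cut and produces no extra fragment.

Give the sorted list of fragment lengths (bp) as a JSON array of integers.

[2,2,2,2,3,4,5,7,8,9,9,9,9,9,10,11,11,13,14,14,14,16,18,19]

Per-enzyme occurrences:
  IvoIV (AGGAC, off=0): starts [3, 50, 59, 80, 89, 119, 135] → cuts [3, 50, 59, 80, 89, 119, 135]
  JekVI (CGCTTAGA, off=0): starts [14, 69, 202] → cuts [14, 69, 202]
  NpsIV (GCGCATGC, off=6): starts [26, 35, 102, 127, 142, 158, 186, 194] → cuts [32, 41, 108, 133, 148, 164, 192, 200]
  GruII (GAGT, off=0): starts [94, 110, 166, 173, 216] → cuts [94, 110, 166, 173, 216]

All cut coordinates (distinct, sorted): [3, 14, 32, 41, 50, 59, 69, 80, 89, 94, 108, 110, 119, 133, 135, 148, 164, 166, 173, 192, 200, 202, 216]

Fragments:
  [0,3): 3 bp
  [3,14): 11 bp
  [14,32): 18 bp
  [32,41): 9 bp
  [41,50): 9 bp
  [50,59): 9 bp
  [59,69): 10 bp
  [69,80): 11 bp
  [80,89): 9 bp
  [89,94): 5 bp
  [94,108): 14 bp
  [108,110): 2 bp
  [110,119): 9 bp
  [119,133): 14 bp
  [133,135): 2 bp
  [135,148): 13 bp
  [148,164): 16 bp
  [164,166): 2 bp
  [166,173): 7 bp
  [173,192): 19 bp
  [192,200): 8 bp
  [200,202): 2 bp
  [202,216): 14 bp
  [216,220): 4 bp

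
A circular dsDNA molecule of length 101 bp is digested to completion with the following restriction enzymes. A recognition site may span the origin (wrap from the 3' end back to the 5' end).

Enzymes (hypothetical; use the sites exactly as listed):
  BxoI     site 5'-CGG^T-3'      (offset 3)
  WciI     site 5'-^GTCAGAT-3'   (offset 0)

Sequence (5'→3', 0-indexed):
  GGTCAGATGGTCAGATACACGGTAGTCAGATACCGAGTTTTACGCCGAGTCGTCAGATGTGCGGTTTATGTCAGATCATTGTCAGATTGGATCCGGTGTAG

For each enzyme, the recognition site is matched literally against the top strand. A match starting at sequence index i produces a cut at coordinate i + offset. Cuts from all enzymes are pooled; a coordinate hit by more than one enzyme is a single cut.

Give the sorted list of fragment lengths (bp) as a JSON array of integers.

[2,5,6,8,11,13,13,16,27]

Scan for sites:
  BxoI CGGT/3: at [19, 61, 93] ⇒ [22, 64, 96]
  WciI GTCAGAT/0: at [1, 9, 24, 51, 69, 80] ⇒ [1, 9, 24, 51, 69, 80]

Pooled cuts: [1, 9, 22, 24, 51, 64, 69, 80, 96]

Fragments:
  1→9: 8 bp
  9→22: 13 bp
  22→24: 2 bp
  24→51: 27 bp
  51→64: 13 bp
  64→69: 5 bp
  69→80: 11 bp
  80→96: 16 bp
  96→1 (wrap): 101-96+1 = 6 bp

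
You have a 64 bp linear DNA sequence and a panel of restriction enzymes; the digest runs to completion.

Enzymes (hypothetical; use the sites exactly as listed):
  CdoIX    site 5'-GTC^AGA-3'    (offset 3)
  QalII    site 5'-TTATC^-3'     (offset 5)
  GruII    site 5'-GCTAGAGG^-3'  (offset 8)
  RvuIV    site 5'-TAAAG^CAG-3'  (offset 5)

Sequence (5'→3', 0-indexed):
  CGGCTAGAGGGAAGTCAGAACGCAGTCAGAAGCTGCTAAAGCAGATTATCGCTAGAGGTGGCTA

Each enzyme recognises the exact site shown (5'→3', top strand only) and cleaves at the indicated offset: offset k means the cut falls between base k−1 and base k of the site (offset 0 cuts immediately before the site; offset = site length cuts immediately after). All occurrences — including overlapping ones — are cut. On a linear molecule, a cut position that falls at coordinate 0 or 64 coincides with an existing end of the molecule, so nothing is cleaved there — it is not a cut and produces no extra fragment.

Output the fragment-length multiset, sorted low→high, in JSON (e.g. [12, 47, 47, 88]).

Per-enzyme occurrences:
  CdoIX (GTCAGA, off=3): starts [13, 24] → cuts [16, 27]
  QalII (TTATC, off=5): starts [45] → cuts [50]
  GruII (GCTAGAGG, off=8): starts [2, 50] → cuts [10, 58]
  RvuIV (TAAAGCAG, off=5): starts [36] → cuts [41]

Pooled cuts: [10, 16, 27, 41, 50, 58]

Fragments:
  [0,10): 10 bp
  [10,16): 6 bp
  [16,27): 11 bp
  [27,41): 14 bp
  [41,50): 9 bp
  [50,58): 8 bp
  [58,64): 6 bp

[6,6,8,9,10,11,14]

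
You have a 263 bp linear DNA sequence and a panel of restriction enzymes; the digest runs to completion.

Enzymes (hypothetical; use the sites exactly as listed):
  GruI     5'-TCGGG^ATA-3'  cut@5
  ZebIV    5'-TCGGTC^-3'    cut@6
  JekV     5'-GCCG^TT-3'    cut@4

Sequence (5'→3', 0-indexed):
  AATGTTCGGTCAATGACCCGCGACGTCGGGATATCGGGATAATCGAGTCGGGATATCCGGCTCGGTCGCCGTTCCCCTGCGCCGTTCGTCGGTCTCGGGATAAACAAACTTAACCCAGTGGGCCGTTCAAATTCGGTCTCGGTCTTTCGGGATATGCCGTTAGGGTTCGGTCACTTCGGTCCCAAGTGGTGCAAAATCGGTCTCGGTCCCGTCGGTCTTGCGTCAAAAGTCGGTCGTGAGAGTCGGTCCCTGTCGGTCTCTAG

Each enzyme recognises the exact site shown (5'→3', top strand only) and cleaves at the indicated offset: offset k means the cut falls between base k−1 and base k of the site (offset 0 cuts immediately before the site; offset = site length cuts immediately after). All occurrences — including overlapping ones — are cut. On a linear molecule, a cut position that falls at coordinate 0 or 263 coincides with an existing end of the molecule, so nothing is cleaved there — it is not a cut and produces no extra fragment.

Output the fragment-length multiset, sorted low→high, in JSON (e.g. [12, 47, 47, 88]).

[4,5,5,6,6,7,8,8,9,9,10,10,11,13,13,13,13,14,15,18,19,21,26]

Site scan:
  GruI TCGGGATA/5: at [25, 33, 47, 94, 146] ⇒ [30, 38, 52, 99, 151]
  ZebIV TCGGTC/6: at [5, 61, 88, 132, 138, 166, 175, 196, 202, 211, 229, 242, 252] ⇒ [11, 67, 94, 138, 144, 172, 181, 202, 208, 217, 235, 248, 258]
  JekV GCCGTT/4: at [67, 80, 121, 155] ⇒ [71, 84, 125, 159]

All cut coordinates (distinct, sorted): [11, 30, 38, 52, 67, 71, 84, 94, 99, 125, 138, 144, 151, 159, 172, 181, 202, 208, 217, 235, 248, 258]

Fragment lengths:
  [0,11): 11 bp
  [11,30): 19 bp
  [30,38): 8 bp
  [38,52): 14 bp
  [52,67): 15 bp
  [67,71): 4 bp
  [71,84): 13 bp
  [84,94): 10 bp
  [94,99): 5 bp
  [99,125): 26 bp
  [125,138): 13 bp
  [138,144): 6 bp
  [144,151): 7 bp
  [151,159): 8 bp
  [159,172): 13 bp
  [172,181): 9 bp
  [181,202): 21 bp
  [202,208): 6 bp
  [208,217): 9 bp
  [217,235): 18 bp
  [235,248): 13 bp
  [248,258): 10 bp
  [258,263): 5 bp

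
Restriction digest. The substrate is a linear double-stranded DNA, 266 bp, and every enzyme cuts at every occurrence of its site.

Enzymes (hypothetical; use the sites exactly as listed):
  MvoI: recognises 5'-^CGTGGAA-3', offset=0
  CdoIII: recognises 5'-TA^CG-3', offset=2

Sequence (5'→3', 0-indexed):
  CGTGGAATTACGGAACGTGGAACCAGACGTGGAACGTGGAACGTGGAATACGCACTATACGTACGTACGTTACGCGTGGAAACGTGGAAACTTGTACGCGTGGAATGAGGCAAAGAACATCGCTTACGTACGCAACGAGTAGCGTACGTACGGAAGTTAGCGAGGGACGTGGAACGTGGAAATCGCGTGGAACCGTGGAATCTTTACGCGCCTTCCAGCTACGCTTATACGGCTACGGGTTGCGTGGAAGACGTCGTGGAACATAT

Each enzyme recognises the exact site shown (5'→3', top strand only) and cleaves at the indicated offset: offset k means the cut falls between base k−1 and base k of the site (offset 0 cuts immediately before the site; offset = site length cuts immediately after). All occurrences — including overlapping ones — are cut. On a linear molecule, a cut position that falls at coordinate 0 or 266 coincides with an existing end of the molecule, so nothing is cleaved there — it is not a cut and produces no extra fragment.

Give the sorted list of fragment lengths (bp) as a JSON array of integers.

Per-enzyme occurrences:
  MvoI (CGTGGAA, off=0): starts [0, 15, 27, 34, 41, 74, 82, 98, 167, 174, 185, 193, 242, 254] → cuts [15, 27, 34, 41, 74, 82, 98, 167, 174, 185, 193, 242, 254] (position 0 is a terminus of the linear molecule — no cut)
  CdoIII (TACG, off=2): starts [8, 48, 57, 61, 65, 70, 94, 124, 128, 144, 148, 204, 219, 227, 233] → cuts [10, 50, 59, 63, 67, 72, 96, 126, 130, 146, 150, 206, 221, 229, 235]

All cut coordinates (distinct, sorted): [10, 15, 27, 34, 41, 50, 59, 63, 67, 72, 74, 82, 96, 98, 126, 130, 146, 150, 167, 174, 185, 193, 206, 221, 229, 235, 242, 254]

Fragments:
  [0,10): 10 bp
  [10,15): 5 bp
  [15,27): 12 bp
  [27,34): 7 bp
  [34,41): 7 bp
  [41,50): 9 bp
  [50,59): 9 bp
  [59,63): 4 bp
  [63,67): 4 bp
  [67,72): 5 bp
  [72,74): 2 bp
  [74,82): 8 bp
  [82,96): 14 bp
  [96,98): 2 bp
  [98,126): 28 bp
  [126,130): 4 bp
  [130,146): 16 bp
  [146,150): 4 bp
  [150,167): 17 bp
  [167,174): 7 bp
  [174,185): 11 bp
  [185,193): 8 bp
  [193,206): 13 bp
  [206,221): 15 bp
  [221,229): 8 bp
  [229,235): 6 bp
  [235,242): 7 bp
  [242,254): 12 bp
  [254,266): 12 bp

[2,2,4,4,4,4,5,5,6,7,7,7,7,8,8,8,9,9,10,11,12,12,12,13,14,15,16,17,28]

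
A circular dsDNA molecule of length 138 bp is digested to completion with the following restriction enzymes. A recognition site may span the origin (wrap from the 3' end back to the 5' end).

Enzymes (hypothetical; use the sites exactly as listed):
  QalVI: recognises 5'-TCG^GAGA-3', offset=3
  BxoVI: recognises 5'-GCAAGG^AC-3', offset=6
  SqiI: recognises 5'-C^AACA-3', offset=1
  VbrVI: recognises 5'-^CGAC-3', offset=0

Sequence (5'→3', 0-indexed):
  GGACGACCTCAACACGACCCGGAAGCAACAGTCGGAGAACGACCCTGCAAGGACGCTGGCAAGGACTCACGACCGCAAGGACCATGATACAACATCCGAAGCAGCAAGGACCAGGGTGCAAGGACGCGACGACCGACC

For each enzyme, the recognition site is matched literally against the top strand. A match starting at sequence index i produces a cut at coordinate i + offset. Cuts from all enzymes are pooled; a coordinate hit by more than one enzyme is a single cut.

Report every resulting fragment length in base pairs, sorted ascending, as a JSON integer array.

[3,3,4,4,5,5,7,8,8,10,11,12,12,13,14,19]

Site scan:
  QalVI (TCGGAGA, off=3): starts [31] → cuts [34]
  BxoVI (GCAAGGAC, off=6): starts [46, 58, 74, 103, 117] → cuts [52, 64, 80, 109, 123]
  SqiI (CAACA, off=1): starts [9, 25, 89] → cuts [10, 26, 90]
  VbrVI (CGAC, off=0): starts [3, 14, 39, 69, 126, 129, 133] → cuts [3, 14, 39, 69, 126, 129, 133]

Pooled cuts: [3, 10, 14, 26, 34, 39, 52, 64, 69, 80, 90, 109, 123, 126, 129, 133]

Fragments:
  3→10: 7 bp
  10→14: 4 bp
  14→26: 12 bp
  26→34: 8 bp
  34→39: 5 bp
  39→52: 13 bp
  52→64: 12 bp
  64→69: 5 bp
  69→80: 11 bp
  80→90: 10 bp
  90→109: 19 bp
  109→123: 14 bp
  123→126: 3 bp
  126→129: 3 bp
  129→133: 4 bp
  133→3 (wrap): 138-133+3 = 8 bp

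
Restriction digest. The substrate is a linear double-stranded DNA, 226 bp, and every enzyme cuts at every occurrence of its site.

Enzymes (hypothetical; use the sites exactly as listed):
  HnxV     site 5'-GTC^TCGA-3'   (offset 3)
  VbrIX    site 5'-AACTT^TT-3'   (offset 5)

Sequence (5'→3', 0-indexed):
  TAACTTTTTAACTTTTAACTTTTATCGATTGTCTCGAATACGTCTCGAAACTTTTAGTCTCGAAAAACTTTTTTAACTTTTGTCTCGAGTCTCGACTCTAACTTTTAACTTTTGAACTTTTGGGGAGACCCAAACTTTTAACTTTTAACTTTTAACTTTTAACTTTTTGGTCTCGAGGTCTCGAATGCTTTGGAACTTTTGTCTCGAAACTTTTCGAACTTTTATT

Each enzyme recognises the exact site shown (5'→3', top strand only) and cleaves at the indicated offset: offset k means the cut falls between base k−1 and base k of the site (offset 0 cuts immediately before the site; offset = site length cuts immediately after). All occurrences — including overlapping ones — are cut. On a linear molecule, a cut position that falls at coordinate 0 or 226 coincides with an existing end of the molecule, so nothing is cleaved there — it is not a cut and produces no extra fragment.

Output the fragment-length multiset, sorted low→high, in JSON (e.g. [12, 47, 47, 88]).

Scan for sites:
  HnxV GTCTCGA/3: at [30, 41, 56, 81, 88, 169, 177, 200] ⇒ [33, 44, 59, 84, 91, 172, 180, 203]
  VbrIX AACTTTT/5: at [1, 9, 16, 48, 65, 74, 99, 106, 114, 132, 139, 146, 153, 160, 193, 207, 216] ⇒ [6, 14, 21, 53, 70, 79, 104, 111, 119, 137, 144, 151, 158, 165, 198, 212, 221]

All cut coordinates (distinct, sorted): [6, 14, 21, 33, 44, 53, 59, 70, 79, 84, 91, 104, 111, 119, 137, 144, 151, 158, 165, 172, 180, 198, 203, 212, 221]

Fragments:
  [0,6): 6 bp
  [6,14): 8 bp
  [14,21): 7 bp
  [21,33): 12 bp
  [33,44): 11 bp
  [44,53): 9 bp
  [53,59): 6 bp
  [59,70): 11 bp
  [70,79): 9 bp
  [79,84): 5 bp
  [84,91): 7 bp
  [91,104): 13 bp
  [104,111): 7 bp
  [111,119): 8 bp
  [119,137): 18 bp
  [137,144): 7 bp
  [144,151): 7 bp
  [151,158): 7 bp
  [158,165): 7 bp
  [165,172): 7 bp
  [172,180): 8 bp
  [180,198): 18 bp
  [198,203): 5 bp
  [203,212): 9 bp
  [212,221): 9 bp
  [221,226): 5 bp

[5,5,5,6,6,7,7,7,7,7,7,7,7,8,8,8,9,9,9,9,11,11,12,13,18,18]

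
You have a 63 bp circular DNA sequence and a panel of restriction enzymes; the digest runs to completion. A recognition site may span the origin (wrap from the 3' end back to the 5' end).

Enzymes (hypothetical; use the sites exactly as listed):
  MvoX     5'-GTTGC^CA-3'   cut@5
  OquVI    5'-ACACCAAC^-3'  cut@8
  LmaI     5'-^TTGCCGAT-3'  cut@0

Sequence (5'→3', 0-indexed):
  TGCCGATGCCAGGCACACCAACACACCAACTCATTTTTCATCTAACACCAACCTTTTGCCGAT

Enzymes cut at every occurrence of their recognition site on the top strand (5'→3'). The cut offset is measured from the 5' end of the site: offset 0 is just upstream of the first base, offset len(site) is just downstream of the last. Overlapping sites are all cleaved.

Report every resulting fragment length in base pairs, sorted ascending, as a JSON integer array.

Site scan:
  MvoX (GTTGCCA, off=5): no sites
  OquVI ACACCAAC/8: at [14, 22, 44] ⇒ [22, 30, 52]
  LmaI TTGCCGAT/0: at [55, 62] ⇒ [55, 62]

Pooled cuts: [22, 30, 52, 55, 62]

Fragments:
  22→30: 8 bp
  30→52: 22 bp
  52→55: 3 bp
  55→62: 7 bp
  62→22 (wrap): 63-62+22 = 23 bp

[3,7,8,22,23]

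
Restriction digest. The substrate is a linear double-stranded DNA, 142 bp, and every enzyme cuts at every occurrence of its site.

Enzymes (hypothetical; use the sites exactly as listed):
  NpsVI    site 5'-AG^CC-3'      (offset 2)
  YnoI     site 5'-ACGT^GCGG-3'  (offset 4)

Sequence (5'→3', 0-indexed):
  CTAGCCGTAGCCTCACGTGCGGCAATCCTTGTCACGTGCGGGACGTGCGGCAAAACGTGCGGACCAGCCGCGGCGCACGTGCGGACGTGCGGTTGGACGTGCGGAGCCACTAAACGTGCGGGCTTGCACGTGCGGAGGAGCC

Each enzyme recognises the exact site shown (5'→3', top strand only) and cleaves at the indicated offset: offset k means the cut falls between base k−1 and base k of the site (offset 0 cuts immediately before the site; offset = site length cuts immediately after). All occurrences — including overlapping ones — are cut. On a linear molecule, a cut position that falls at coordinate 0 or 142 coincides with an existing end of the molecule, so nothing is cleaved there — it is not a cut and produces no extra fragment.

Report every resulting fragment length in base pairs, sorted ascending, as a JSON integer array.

Per-enzyme occurrences:
  NpsVI (AGCC, off=2): starts [2, 8, 65, 104, 138] → cuts [4, 10, 67, 106, 140]
  YnoI (ACGTGCGG, off=4): starts [14, 33, 42, 54, 76, 84, 96, 113, 127] → cuts [18, 37, 46, 58, 80, 88, 100, 117, 131]

Pooled cuts: [4, 10, 18, 37, 46, 58, 67, 80, 88, 100, 106, 117, 131, 140]

Fragment lengths:
  [0,4): 4 bp
  [4,10): 6 bp
  [10,18): 8 bp
  [18,37): 19 bp
  [37,46): 9 bp
  [46,58): 12 bp
  [58,67): 9 bp
  [67,80): 13 bp
  [80,88): 8 bp
  [88,100): 12 bp
  [100,106): 6 bp
  [106,117): 11 bp
  [117,131): 14 bp
  [131,140): 9 bp
  [140,142): 2 bp

[2,4,6,6,8,8,9,9,9,11,12,12,13,14,19]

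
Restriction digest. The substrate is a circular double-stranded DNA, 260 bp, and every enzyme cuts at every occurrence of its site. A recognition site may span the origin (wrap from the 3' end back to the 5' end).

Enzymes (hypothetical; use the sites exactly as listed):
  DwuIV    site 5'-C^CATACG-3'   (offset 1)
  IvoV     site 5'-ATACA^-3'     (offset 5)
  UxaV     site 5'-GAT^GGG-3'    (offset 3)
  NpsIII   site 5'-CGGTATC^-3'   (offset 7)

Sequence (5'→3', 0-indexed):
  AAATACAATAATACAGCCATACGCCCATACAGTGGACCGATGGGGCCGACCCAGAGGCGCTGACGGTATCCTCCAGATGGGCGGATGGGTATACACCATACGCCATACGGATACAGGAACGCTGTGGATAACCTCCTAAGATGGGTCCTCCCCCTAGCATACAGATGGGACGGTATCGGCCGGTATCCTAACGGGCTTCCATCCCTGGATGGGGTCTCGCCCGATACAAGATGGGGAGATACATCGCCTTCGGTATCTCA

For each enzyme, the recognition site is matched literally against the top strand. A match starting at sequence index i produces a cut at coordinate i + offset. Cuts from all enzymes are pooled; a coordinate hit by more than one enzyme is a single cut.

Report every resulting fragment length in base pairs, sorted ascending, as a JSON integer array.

[1,2,3,4,7,8,8,8,9,10,10,10,11,11,12,14,14,18,21,23,27,29]

Site scan:
  DwuIV CCATACG/1: at [16, 95, 102] ⇒ [17, 96, 103]
  IvoV ATACA/5: at [2, 10, 26, 90, 110, 158, 223, 238] ⇒ [7, 15, 31, 95, 115, 163, 228, 243]
  UxaV GATGGG/3: at [38, 75, 83, 139, 163, 207, 229] ⇒ [41, 78, 86, 142, 166, 210, 232]
  NpsIII CGGTATC/7: at [63, 170, 180, 250] ⇒ [70, 177, 187, 257]

All cut coordinates (distinct, sorted): [7, 15, 17, 31, 41, 70, 78, 86, 95, 96, 103, 115, 142, 163, 166, 177, 187, 210, 228, 232, 243, 257]

Fragment lengths:
  7→15: 8 bp
  15→17: 2 bp
  17→31: 14 bp
  31→41: 10 bp
  41→70: 29 bp
  70→78: 8 bp
  78→86: 8 bp
  86→95: 9 bp
  95→96: 1 bp
  96→103: 7 bp
  103→115: 12 bp
  115→142: 27 bp
  142→163: 21 bp
  163→166: 3 bp
  166→177: 11 bp
  177→187: 10 bp
  187→210: 23 bp
  210→228: 18 bp
  228→232: 4 bp
  232→243: 11 bp
  243→257: 14 bp
  257→7 (wrap): 260-257+7 = 10 bp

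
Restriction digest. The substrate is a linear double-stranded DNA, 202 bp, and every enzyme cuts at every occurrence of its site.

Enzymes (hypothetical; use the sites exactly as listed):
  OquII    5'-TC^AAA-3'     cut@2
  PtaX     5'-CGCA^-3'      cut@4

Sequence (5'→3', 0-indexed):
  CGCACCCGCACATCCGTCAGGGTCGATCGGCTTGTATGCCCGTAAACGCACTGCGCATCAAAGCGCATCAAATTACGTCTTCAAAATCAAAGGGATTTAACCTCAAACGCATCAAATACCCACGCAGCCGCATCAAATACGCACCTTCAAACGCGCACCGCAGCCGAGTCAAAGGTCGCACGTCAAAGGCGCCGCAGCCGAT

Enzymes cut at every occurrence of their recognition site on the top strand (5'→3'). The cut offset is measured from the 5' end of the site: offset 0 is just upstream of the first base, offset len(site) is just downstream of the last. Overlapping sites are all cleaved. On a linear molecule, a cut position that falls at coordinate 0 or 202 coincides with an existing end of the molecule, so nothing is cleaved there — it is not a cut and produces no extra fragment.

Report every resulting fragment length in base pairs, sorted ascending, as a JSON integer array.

[2,2,2,2,4,4,5,5,6,6,6,6,7,7,8,8,9,9,10,12,13,13,16,40]

Per-enzyme occurrences:
  OquII (TCAAA, off=2): starts [57, 67, 80, 86, 102, 111, 132, 146, 168, 182] → cuts [59, 69, 82, 88, 104, 113, 134, 148, 170, 184]
  PtaX (CGCA, off=4): starts [0, 6, 46, 53, 63, 107, 122, 128, 139, 153, 158, 176, 192] → cuts [4, 10, 50, 57, 67, 111, 126, 132, 143, 157, 162, 180, 196]

All cut coordinates (distinct, sorted): [4, 10, 50, 57, 59, 67, 69, 82, 88, 104, 111, 113, 126, 132, 134, 143, 148, 157, 162, 170, 180, 184, 196]

Fragment lengths:
  [0,4): 4 bp
  [4,10): 6 bp
  [10,50): 40 bp
  [50,57): 7 bp
  [57,59): 2 bp
  [59,67): 8 bp
  [67,69): 2 bp
  [69,82): 13 bp
  [82,88): 6 bp
  [88,104): 16 bp
  [104,111): 7 bp
  [111,113): 2 bp
  [113,126): 13 bp
  [126,132): 6 bp
  [132,134): 2 bp
  [134,143): 9 bp
  [143,148): 5 bp
  [148,157): 9 bp
  [157,162): 5 bp
  [162,170): 8 bp
  [170,180): 10 bp
  [180,184): 4 bp
  [184,196): 12 bp
  [196,202): 6 bp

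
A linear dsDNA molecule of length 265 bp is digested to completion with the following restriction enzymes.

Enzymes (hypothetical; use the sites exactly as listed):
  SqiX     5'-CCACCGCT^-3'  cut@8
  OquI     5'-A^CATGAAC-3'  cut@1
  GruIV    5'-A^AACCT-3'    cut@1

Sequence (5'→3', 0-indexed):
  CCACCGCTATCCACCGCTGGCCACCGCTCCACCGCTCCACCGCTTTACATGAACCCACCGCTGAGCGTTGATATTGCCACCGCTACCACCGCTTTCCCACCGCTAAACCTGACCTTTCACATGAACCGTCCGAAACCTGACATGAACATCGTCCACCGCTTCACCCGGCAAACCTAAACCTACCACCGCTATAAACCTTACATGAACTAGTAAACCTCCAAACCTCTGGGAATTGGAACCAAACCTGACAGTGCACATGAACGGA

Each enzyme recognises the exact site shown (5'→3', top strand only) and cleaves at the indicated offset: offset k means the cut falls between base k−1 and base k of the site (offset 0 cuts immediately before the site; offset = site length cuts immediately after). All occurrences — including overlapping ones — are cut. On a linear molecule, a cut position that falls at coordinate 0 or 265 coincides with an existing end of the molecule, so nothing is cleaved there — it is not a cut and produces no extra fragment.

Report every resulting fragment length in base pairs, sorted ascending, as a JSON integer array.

Site scan:
  SqiX CCACCGCT/8: at [0, 10, 20, 28, 36, 54, 76, 85, 96, 152, 182] ⇒ [8, 18, 28, 36, 44, 62, 84, 93, 104, 160, 190]
  OquI ACATGAAC/1: at [46, 118, 139, 199, 254] ⇒ [47, 119, 140, 200, 255]
  GruIV AAACCT/1: at [104, 132, 169, 175, 192, 211, 219, 240] ⇒ [105, 133, 170, 176, 193, 212, 220, 241]

Pooled cuts: [8, 18, 28, 36, 44, 47, 62, 84, 93, 104, 105, 119, 133, 140, 160, 170, 176, 190, 193, 200, 212, 220, 241, 255]

Fragments:
  [0,8): 8 bp
  [8,18): 10 bp
  [18,28): 10 bp
  [28,36): 8 bp
  [36,44): 8 bp
  [44,47): 3 bp
  [47,62): 15 bp
  [62,84): 22 bp
  [84,93): 9 bp
  [93,104): 11 bp
  [104,105): 1 bp
  [105,119): 14 bp
  [119,133): 14 bp
  [133,140): 7 bp
  [140,160): 20 bp
  [160,170): 10 bp
  [170,176): 6 bp
  [176,190): 14 bp
  [190,193): 3 bp
  [193,200): 7 bp
  [200,212): 12 bp
  [212,220): 8 bp
  [220,241): 21 bp
  [241,255): 14 bp
  [255,265): 10 bp

[1,3,3,6,7,7,8,8,8,8,9,10,10,10,10,11,12,14,14,14,14,15,20,21,22]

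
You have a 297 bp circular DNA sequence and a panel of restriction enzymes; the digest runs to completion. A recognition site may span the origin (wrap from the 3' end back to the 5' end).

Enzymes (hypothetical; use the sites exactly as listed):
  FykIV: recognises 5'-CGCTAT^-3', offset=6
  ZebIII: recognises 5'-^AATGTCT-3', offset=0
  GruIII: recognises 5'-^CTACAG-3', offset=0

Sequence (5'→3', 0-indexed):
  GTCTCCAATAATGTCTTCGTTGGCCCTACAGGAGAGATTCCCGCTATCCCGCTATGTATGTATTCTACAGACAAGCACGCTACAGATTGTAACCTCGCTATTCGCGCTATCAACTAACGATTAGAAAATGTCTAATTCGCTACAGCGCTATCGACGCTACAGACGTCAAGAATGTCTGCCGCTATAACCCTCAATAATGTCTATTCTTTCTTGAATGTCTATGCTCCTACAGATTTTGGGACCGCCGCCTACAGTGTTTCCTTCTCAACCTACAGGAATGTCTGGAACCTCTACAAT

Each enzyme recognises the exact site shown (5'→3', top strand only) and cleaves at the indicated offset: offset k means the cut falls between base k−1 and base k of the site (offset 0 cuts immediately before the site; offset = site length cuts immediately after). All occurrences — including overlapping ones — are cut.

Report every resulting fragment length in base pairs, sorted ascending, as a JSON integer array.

Per-enzyme occurrences:
  FykIV CGCTAT/6: at [41, 49, 95, 104, 145, 179] ⇒ [47, 55, 101, 110, 151, 185]
  ZebIII AATGTCT/0: at [9, 126, 170, 195, 213, 276, 294] ⇒ [9, 126, 170, 195, 213, 276, 294]
  GruIII CTACAG/0: at [25, 64, 79, 139, 156, 226, 248, 269] ⇒ [25, 64, 79, 139, 156, 226, 248, 269]

All cut coordinates (distinct, sorted): [9, 25, 47, 55, 64, 79, 101, 110, 126, 139, 151, 156, 170, 185, 195, 213, 226, 248, 269, 276, 294]

Fragments:
  9→25: 16 bp
  25→47: 22 bp
  47→55: 8 bp
  55→64: 9 bp
  64→79: 15 bp
  79→101: 22 bp
  101→110: 9 bp
  110→126: 16 bp
  126→139: 13 bp
  139→151: 12 bp
  151→156: 5 bp
  156→170: 14 bp
  170→185: 15 bp
  185→195: 10 bp
  195→213: 18 bp
  213→226: 13 bp
  226→248: 22 bp
  248→269: 21 bp
  269→276: 7 bp
  276→294: 18 bp
  294→9 (wrap): 297-294+9 = 12 bp

[5,7,8,9,9,10,12,12,13,13,14,15,15,16,16,18,18,21,22,22,22]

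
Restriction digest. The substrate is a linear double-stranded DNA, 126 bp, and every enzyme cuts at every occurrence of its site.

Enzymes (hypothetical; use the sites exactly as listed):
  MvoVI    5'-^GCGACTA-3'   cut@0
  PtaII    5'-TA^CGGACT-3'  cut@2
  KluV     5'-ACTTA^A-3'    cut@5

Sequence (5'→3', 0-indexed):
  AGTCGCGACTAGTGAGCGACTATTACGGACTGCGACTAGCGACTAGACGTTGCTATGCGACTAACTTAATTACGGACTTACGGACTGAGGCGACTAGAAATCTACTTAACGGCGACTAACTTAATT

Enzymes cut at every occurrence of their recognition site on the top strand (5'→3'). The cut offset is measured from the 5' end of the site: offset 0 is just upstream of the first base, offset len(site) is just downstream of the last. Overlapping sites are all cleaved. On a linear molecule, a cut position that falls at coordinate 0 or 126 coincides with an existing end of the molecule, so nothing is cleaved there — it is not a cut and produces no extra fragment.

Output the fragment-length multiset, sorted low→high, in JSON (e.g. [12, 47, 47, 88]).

[3,3,4,4,6,7,8,9,10,11,12,12,18,19]

Scan for sites:
  MvoVI (GCGACTA, off=0): starts [4, 15, 31, 38, 56, 89, 111] → cuts [4, 15, 31, 38, 56, 89, 111]
  PtaII (TACGGACT, off=2): starts [23, 70, 78] → cuts [25, 72, 80]
  KluV (ACTTAA, off=5): starts [63, 103, 118] → cuts [68, 108, 123]

Pooled cuts: [4, 15, 25, 31, 38, 56, 68, 72, 80, 89, 108, 111, 123]

Fragment lengths:
  [0,4): 4 bp
  [4,15): 11 bp
  [15,25): 10 bp
  [25,31): 6 bp
  [31,38): 7 bp
  [38,56): 18 bp
  [56,68): 12 bp
  [68,72): 4 bp
  [72,80): 8 bp
  [80,89): 9 bp
  [89,108): 19 bp
  [108,111): 3 bp
  [111,123): 12 bp
  [123,126): 3 bp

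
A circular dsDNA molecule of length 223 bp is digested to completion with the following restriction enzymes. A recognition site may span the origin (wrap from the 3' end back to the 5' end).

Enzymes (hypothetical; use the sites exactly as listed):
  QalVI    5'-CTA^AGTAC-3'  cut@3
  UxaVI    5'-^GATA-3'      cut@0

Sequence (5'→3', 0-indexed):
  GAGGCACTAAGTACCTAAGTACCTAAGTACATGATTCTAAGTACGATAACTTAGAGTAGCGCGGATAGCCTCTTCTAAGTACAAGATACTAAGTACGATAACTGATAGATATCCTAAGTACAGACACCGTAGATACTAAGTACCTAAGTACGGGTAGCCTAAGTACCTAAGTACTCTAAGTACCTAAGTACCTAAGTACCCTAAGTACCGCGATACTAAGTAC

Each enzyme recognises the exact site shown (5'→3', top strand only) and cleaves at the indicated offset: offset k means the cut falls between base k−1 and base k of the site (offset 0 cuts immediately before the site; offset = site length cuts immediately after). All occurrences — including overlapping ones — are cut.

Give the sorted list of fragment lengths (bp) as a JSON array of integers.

Per-enzyme occurrences:
  QalVI (CTAAGTAC, off=3): starts [6, 14, 22, 36, 74, 88, 113, 135, 143, 158, 166, 175, 183, 191, 200, 215] → cuts [9, 17, 25, 39, 77, 91, 116, 138, 146, 161, 169, 178, 186, 194, 203, 218]
  UxaVI (GATA, off=0): starts [44, 63, 84, 96, 103, 107, 131, 211] → cuts [44, 63, 84, 96, 103, 107, 131, 211]

Pooled cuts: [9, 17, 25, 39, 44, 63, 77, 84, 91, 96, 103, 107, 116, 131, 138, 146, 161, 169, 178, 186, 194, 203, 211, 218]

Fragments:
  9→17: 8 bp
  17→25: 8 bp
  25→39: 14 bp
  39→44: 5 bp
  44→63: 19 bp
  63→77: 14 bp
  77→84: 7 bp
  84→91: 7 bp
  91→96: 5 bp
  96→103: 7 bp
  103→107: 4 bp
  107→116: 9 bp
  116→131: 15 bp
  131→138: 7 bp
  138→146: 8 bp
  146→161: 15 bp
  161→169: 8 bp
  169→178: 9 bp
  178→186: 8 bp
  186→194: 8 bp
  194→203: 9 bp
  203→211: 8 bp
  211→218: 7 bp
  218→9 (wrap): 223-218+9 = 14 bp

[4,5,5,7,7,7,7,7,8,8,8,8,8,8,8,9,9,9,14,14,14,15,15,19]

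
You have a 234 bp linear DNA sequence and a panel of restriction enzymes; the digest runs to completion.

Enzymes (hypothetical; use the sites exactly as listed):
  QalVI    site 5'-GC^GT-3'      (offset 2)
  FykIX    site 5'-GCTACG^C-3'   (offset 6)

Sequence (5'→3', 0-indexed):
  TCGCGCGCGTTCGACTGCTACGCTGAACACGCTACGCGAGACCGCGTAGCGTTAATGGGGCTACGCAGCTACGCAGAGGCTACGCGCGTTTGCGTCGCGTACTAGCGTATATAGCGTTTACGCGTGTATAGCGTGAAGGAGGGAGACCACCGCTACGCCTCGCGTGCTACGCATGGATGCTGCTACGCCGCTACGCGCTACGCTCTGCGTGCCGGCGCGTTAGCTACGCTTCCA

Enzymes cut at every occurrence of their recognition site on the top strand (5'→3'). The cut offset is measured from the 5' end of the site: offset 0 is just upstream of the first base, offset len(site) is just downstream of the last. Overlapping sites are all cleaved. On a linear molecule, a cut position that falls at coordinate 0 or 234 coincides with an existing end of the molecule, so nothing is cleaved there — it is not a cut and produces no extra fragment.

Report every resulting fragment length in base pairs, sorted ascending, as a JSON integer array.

Site scan:
  QalVI (GCGT, off=2): starts [6, 43, 48, 85, 91, 96, 104, 113, 121, 130, 161, 206, 216] → cuts [8, 45, 50, 87, 93, 98, 106, 115, 123, 132, 163, 208, 218]
  FykIX (GCTACGC, off=6): starts [16, 30, 59, 67, 78, 151, 165, 181, 189, 196, 222] → cuts [22, 36, 65, 73, 84, 157, 171, 187, 195, 202, 228]

All cut coordinates (distinct, sorted): [8, 22, 36, 45, 50, 65, 73, 84, 87, 93, 98, 106, 115, 123, 132, 157, 163, 171, 187, 195, 202, 208, 218, 228]

Fragments:
  [0,8): 8 bp
  [8,22): 14 bp
  [22,36): 14 bp
  [36,45): 9 bp
  [45,50): 5 bp
  [50,65): 15 bp
  [65,73): 8 bp
  [73,84): 11 bp
  [84,87): 3 bp
  [87,93): 6 bp
  [93,98): 5 bp
  [98,106): 8 bp
  [106,115): 9 bp
  [115,123): 8 bp
  [123,132): 9 bp
  [132,157): 25 bp
  [157,163): 6 bp
  [163,171): 8 bp
  [171,187): 16 bp
  [187,195): 8 bp
  [195,202): 7 bp
  [202,208): 6 bp
  [208,218): 10 bp
  [218,228): 10 bp
  [228,234): 6 bp

[3,5,5,6,6,6,6,7,8,8,8,8,8,8,9,9,9,10,10,11,14,14,15,16,25]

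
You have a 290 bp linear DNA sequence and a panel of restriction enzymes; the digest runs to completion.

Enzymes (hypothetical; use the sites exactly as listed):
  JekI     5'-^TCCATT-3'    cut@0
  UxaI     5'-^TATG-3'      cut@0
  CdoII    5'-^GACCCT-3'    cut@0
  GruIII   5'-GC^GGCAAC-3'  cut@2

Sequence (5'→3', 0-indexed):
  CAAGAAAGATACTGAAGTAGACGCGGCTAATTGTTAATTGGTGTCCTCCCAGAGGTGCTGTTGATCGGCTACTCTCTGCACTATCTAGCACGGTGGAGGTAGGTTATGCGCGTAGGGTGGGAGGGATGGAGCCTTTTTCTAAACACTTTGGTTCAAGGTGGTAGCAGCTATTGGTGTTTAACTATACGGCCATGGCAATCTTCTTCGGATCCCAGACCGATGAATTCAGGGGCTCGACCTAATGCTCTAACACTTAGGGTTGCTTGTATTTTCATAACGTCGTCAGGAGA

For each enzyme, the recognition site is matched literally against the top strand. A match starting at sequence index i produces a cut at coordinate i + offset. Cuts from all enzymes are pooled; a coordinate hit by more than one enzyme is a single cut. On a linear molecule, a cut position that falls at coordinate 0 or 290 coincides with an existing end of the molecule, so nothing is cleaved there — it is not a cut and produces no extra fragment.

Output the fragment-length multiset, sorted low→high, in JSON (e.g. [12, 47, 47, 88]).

Per-enzyme occurrences:
  JekI (TCCATT, off=0): no sites
  UxaI (TATG, off=0): starts [104] → cuts [104]
  CdoII (GACCCT, off=0): no sites
  GruIII (GCGGCAAC, off=2): no sites

Pooled cuts: [104]

Fragment lengths:
  [0,104): 104 bp
  [104,290): 186 bp

[104,186]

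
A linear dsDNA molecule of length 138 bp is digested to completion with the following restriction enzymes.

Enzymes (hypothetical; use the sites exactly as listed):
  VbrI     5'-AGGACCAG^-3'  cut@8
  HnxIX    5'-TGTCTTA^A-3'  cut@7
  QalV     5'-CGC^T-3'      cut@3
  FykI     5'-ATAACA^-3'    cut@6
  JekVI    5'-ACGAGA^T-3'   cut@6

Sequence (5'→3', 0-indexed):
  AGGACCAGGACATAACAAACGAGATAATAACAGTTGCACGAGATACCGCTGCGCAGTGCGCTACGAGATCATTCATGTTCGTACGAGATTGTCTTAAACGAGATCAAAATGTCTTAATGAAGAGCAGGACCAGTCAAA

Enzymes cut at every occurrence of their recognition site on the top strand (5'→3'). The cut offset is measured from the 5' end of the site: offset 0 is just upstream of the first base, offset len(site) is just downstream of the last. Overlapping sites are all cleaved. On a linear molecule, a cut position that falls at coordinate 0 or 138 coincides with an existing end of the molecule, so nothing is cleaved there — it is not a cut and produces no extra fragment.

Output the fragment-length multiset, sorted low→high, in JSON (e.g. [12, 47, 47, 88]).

Scan for sites:
  VbrI (AGGACCAG, off=8): starts [0, 125] → cuts [8, 133]
  HnxIX (TGTCTTAA, off=7): starts [89, 109] → cuts [96, 116]
  QalV (CGCT, off=3): starts [46, 58] → cuts [49, 61]
  FykI (ATAACA, off=6): starts [11, 26] → cuts [17, 32]
  JekVI (ACGAGAT, off=6): starts [18, 37, 62, 82, 97] → cuts [24, 43, 68, 88, 103]

All cut coordinates (distinct, sorted): [8, 17, 24, 32, 43, 49, 61, 68, 88, 96, 103, 116, 133]

Fragment lengths:
  [0,8): 8 bp
  [8,17): 9 bp
  [17,24): 7 bp
  [24,32): 8 bp
  [32,43): 11 bp
  [43,49): 6 bp
  [49,61): 12 bp
  [61,68): 7 bp
  [68,88): 20 bp
  [88,96): 8 bp
  [96,103): 7 bp
  [103,116): 13 bp
  [116,133): 17 bp
  [133,138): 5 bp

[5,6,7,7,7,8,8,8,9,11,12,13,17,20]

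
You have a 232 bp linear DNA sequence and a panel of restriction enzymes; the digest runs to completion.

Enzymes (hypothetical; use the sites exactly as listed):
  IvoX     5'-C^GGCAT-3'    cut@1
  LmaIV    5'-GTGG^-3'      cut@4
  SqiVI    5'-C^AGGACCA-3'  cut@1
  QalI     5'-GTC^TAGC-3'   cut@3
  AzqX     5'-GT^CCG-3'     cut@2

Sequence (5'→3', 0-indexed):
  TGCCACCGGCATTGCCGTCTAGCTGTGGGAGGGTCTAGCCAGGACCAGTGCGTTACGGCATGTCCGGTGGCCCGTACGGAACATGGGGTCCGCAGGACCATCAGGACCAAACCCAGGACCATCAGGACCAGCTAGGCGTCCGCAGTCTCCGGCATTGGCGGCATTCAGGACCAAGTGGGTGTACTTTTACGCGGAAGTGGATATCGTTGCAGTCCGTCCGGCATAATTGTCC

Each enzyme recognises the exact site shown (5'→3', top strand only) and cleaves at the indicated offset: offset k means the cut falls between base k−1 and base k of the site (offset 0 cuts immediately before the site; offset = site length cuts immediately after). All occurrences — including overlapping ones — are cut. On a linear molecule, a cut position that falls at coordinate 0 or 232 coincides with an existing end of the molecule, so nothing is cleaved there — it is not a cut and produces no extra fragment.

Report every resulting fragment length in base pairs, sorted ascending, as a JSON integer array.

[2,4,4,5,7,7,7,7,7,9,9,9,9,11,12,12,12,13,13,16,16,19,22]

Site scan:
  IvoX (CGGCAT, off=1): starts [6, 55, 149, 158, 218] → cuts [7, 56, 150, 159, 219]
  LmaIV (GTGG, off=4): starts [24, 66, 174, 196] → cuts [28, 70, 178, 200]
  SqiVI (CAGGACCA, off=1): starts [39, 92, 101, 113, 122, 165] → cuts [40, 93, 102, 114, 123, 166]
  QalI (GTCTAGC, off=3): starts [16, 32] → cuts [19, 35]
  AzqX (GTCCG, off=2): starts [61, 87, 137, 211, 215] → cuts [63, 89, 139, 213, 217]

All cut coordinates (distinct, sorted): [7, 19, 28, 35, 40, 56, 63, 70, 89, 93, 102, 114, 123, 139, 150, 159, 166, 178, 200, 213, 217, 219]

Fragment lengths:
  [0,7): 7 bp
  [7,19): 12 bp
  [19,28): 9 bp
  [28,35): 7 bp
  [35,40): 5 bp
  [40,56): 16 bp
  [56,63): 7 bp
  [63,70): 7 bp
  [70,89): 19 bp
  [89,93): 4 bp
  [93,102): 9 bp
  [102,114): 12 bp
  [114,123): 9 bp
  [123,139): 16 bp
  [139,150): 11 bp
  [150,159): 9 bp
  [159,166): 7 bp
  [166,178): 12 bp
  [178,200): 22 bp
  [200,213): 13 bp
  [213,217): 4 bp
  [217,219): 2 bp
  [219,232): 13 bp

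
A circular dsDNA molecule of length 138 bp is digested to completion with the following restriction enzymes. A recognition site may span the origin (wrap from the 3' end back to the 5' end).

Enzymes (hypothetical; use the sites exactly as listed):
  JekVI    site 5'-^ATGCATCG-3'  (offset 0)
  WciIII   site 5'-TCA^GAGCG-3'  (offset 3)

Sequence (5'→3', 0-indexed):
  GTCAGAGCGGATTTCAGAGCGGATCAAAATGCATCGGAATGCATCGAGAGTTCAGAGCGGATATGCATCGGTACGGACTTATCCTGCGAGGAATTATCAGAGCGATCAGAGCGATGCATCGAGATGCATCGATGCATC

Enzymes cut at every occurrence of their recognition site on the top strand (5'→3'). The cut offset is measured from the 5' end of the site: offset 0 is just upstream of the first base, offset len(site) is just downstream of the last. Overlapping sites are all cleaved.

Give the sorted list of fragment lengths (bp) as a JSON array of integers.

[5,8,8,9,10,10,11,12,12,16,37]

Site scan:
  JekVI (ATGCATCG, off=0): starts [28, 38, 62, 113, 123, 131] → cuts [28, 38, 62, 113, 123, 131]
  WciIII (TCAGAGCG, off=3): starts [1, 13, 51, 96, 105] → cuts [4, 16, 54, 99, 108]

Pooled cuts: [4, 16, 28, 38, 54, 62, 99, 108, 113, 123, 131]

Fragments:
  4→16: 12 bp
  16→28: 12 bp
  28→38: 10 bp
  38→54: 16 bp
  54→62: 8 bp
  62→99: 37 bp
  99→108: 9 bp
  108→113: 5 bp
  113→123: 10 bp
  123→131: 8 bp
  131→4 (wrap): 138-131+4 = 11 bp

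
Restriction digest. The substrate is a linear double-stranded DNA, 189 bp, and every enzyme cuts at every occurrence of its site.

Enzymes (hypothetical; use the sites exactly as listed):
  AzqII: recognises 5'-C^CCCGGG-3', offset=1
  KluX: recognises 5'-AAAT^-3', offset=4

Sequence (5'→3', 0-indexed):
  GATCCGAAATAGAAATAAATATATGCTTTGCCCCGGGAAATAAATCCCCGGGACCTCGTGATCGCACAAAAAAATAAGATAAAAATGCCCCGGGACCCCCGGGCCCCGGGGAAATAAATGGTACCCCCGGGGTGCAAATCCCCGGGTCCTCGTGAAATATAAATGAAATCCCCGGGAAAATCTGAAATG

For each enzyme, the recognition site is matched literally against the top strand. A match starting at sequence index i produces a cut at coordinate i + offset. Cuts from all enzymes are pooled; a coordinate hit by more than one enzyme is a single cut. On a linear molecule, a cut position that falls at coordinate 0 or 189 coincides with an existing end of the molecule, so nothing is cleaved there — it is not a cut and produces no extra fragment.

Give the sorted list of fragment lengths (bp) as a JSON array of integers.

Site scan:
  AzqII (CCCCGGG, off=1): starts [30, 45, 87, 96, 103, 124, 139, 169] → cuts [31, 46, 88, 97, 104, 125, 140, 170]
  KluX (AAAT, off=4): starts [6, 12, 16, 37, 41, 71, 82, 111, 115, 135, 154, 160, 165, 177, 184] → cuts [10, 16, 20, 41, 45, 75, 86, 115, 119, 139, 158, 164, 169, 181, 188]

Pooled cuts: [10, 16, 20, 31, 41, 45, 46, 75, 86, 88, 97, 104, 115, 119, 125, 139, 140, 158, 164, 169, 170, 181, 188]

Fragment lengths:
  [0,10): 10 bp
  [10,16): 6 bp
  [16,20): 4 bp
  [20,31): 11 bp
  [31,41): 10 bp
  [41,45): 4 bp
  [45,46): 1 bp
  [46,75): 29 bp
  [75,86): 11 bp
  [86,88): 2 bp
  [88,97): 9 bp
  [97,104): 7 bp
  [104,115): 11 bp
  [115,119): 4 bp
  [119,125): 6 bp
  [125,139): 14 bp
  [139,140): 1 bp
  [140,158): 18 bp
  [158,164): 6 bp
  [164,169): 5 bp
  [169,170): 1 bp
  [170,181): 11 bp
  [181,188): 7 bp
  [188,189): 1 bp

[1,1,1,1,2,4,4,4,5,6,6,6,7,7,9,10,10,11,11,11,11,14,18,29]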